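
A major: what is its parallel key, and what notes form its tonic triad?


Parallel keys share the same tonic but differ in mode
A major → parallel is A minor
Tonic triad of A minor = A C E
= A minor; triad = A C E


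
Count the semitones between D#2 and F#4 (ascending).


Solution.
Absolute semitone position = octave×12 + chromatic position
D#2: 2×12 + 3 = 27
F#4: 4×12 + 6 = 54
Difference = 54 - 27 = 27
= 27 semitones


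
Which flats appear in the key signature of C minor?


Let's work it out.
Flat minor keys: A(0), D(1), G(2), C(3), F(4), Bb(5), Eb(6), Ab(7)
C minor has 3 flats
Order of flats: Bb Eb Ab Db Gb Cb Fb → first 3: Bb, Eb, Ab
= Bb, Eb, Ab


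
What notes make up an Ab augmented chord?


Solution.
Augmented triad = root + major 3rd (4 semitones) + augmented 5th (8 semitones)
A triad on Ab stacks thirds, so the chord tones use letter names A-C-E
Root: Ab
Major 3rd above Ab: C
Augmented 5th above Ab: E
Chord = Ab C E


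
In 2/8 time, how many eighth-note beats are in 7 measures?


Time signature 2/8: the bottom number 8 means the eighth note gets one count
The top number 2 means 2 eighth-note beats per measure
Total = 2 × 7 measures
= 14 eighth-note beats


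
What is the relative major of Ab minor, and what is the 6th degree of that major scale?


The relative major shares the key signature and is a minor 3rd above the minor tonic
A minor 3rd above Ab is Cb
→ relative major of Ab minor is Cb major
Cb major scale: Cb Db Eb Fb Gb Ab Bb
= Cb major; 6th degree = Ab


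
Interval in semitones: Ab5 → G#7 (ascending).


Absolute semitone position = octave×12 + chromatic position
Ab5: 5×12 + 8 = 68
G#7: 7×12 + 8 = 92
Difference = 92 - 68 = 24
= 24 semitones


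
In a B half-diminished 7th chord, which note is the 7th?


Let's work it out.
Half-diminished 7th chord = root + minor 3rd + diminished 5th + minor 7th
Seventh chords stack in thirds, so the letter names are B-D-F-A
Root: B
Minor 3rd above B: D
Diminished 5th above B: F
Minor 7th above B: A
The 7th = A


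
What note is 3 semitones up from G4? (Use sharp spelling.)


Step by step:
G4: chromatic position 7 in octave 4 → absolute = 4×12 + 7 = 55
Transpose up 3: 55 + 3 = 58
58 = 4×12 + 10 → A# in octave 4
Result = A#4


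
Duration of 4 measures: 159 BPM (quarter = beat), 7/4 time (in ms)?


Quarter-note beat duration = 60000 / 159 ms
Beats per measure (7/4) = 7
One measure = 7 × 60000 / 159 = 420000 / 159 ms
4 measures = 4 × 420000 / 159 = 1680000 / 159
= 10566.0 ms


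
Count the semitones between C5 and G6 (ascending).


Solution.
Absolute semitone position = octave×12 + chromatic position
C5: 5×12 + 0 = 60
G6: 6×12 + 7 = 79
Difference = 79 - 60 = 19
= 19 semitones


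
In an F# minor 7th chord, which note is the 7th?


Minor 7th chord = root + minor 3rd + perfect 5th + minor 7th
Seventh chords stack in thirds, so the letter names are F-A-C-E
Root: F#
Minor 3rd above F#: A
Perfect 5th above F#: C#
Minor 7th above F#: E
The 7th = E


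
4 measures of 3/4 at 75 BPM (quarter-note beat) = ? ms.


Working:
Quarter-note beat duration = 60000 / 75 ms
Beats per measure (3/4) = 3
One measure = 3 × 60000 / 75 = 180000 / 75 ms
4 measures = 4 × 180000 / 75 = 720000 / 75
= 9600.0 ms


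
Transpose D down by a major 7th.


Reasoning:
major 7th: 7 letter names, 11 semitones
Letter: D - 6 → E
Pitch: D - 11 semitones, spelled as an E → Eb
= Eb


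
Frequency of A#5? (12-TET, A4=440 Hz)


f = 440 × 2^(n/12) where n = semitones from A4
A#5: 13 semitones from A4
f = 440 × 2^(13/12)
f = 932.33 Hz


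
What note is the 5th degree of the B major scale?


Step by step:
Major scale pattern: W-W-H-W-W-W-H (2-2-1-2-2-2-1 semitones)
Starting from B:
  B + 2 semitones → C#
  C# + 2 semitones → D#
  D# + 1 semitone → E
  E + 2 semitones → F#
  F# + 2 semitones → G#
  G# + 2 semitones → A#
  A# + 1 semitone → B
Scale: B C# D# E F# G# A#
Degree 5 = F#


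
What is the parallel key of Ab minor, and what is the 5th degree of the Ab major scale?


Reasoning:
Parallel keys share the same tonic but differ in mode
Ab minor → parallel is Ab major
Ab major scale: Ab Bb C Db Eb F G
= Ab major; 5th degree = Eb


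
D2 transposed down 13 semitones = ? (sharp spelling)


Step by step:
D2: chromatic position 2 in octave 2 → absolute = 2×12 + 2 = 26
Transpose down 13: 26 - 13 = 13
13 = 1×12 + 1 → C# in octave 1
Result = C#1


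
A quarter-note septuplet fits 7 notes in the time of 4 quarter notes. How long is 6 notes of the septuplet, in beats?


Septuplet: 7 notes occupy the space of 4 quarter notes
Space = 4 × 1 = 4 beats
Each septuplet note = 4 / 7 = 4/7 beats
6 notes = 6 × 4/7 = 24/7
= 24/7 beats


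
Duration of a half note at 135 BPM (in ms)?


Reasoning:
One quarter-note beat = 60000 / BPM = 60000 / 135 ms
Half note = 2 × quarter note
Duration = 2 × 60000 / 135 = 120000 / 135
= 888.9 ms


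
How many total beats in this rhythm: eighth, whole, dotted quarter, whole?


Beat values:
  eighth = 0.5 beats
  whole = 4 beats
  dotted quarter = 1.5 beats
  whole = 4 beats
Sum = 0.5 + 4 + 1.5 + 4
= 10 beats


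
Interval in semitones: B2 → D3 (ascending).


Solution.
Absolute semitone position = octave×12 + chromatic position
B2: 2×12 + 11 = 35
D3: 3×12 + 2 = 38
Difference = 38 - 35 = 3
= 3 semitones


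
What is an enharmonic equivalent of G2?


Enharmonic notes sound the same pitch but are spelled with different letter names
G and Abb name the same pitch class
= Abb2


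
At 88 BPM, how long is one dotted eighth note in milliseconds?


Solution.
One quarter-note beat = 60000 / BPM = 60000 / 88 ms
Dotted eighth note = 3/4 × quarter note
Duration = 3/4 × 60000 / 88 = 45000 / 88
= 511.4 ms


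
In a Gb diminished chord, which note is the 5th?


Solution.
Diminished triad = root + minor 3rd (3 semitones) + diminished 5th (6 semitones)
A triad on Gb stacks thirds, so the chord tones use letter names G-B-D
Root: Gb
Minor 3rd above Gb: Bbb
Diminished 5th above Gb: Dbb
The 5th = Dbb


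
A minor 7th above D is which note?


Let's work it out.
A 7th spans 7 letter names, so from D we land on C
A minor 7th = 10 semitones above D
Spell C at that pitch: C
= C


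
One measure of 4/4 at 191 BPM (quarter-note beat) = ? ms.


Reasoning:
Quarter-note beat duration = 60000 / 191 ms
Beats per measure (4/4) = 4
One measure = 4 × 60000 / 191 = 240000 / 191 ms
= 1256.5 ms


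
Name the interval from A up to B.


Reasoning:
Letter names: A → B spans 2 letter names → a 2nd
Semitones: A → B = 2 half-steps
A 2nd of 2 semitones is a major 2nd
= major 2nd


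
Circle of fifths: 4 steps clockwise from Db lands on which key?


Step by step:
Each clockwise step on the circle of fifths moves up a perfect 5th
From Db: Db → Ab → Eb → Bb → F
= F


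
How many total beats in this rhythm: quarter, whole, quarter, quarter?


Working:
Beat values:
  quarter = 1 beat
  whole = 4 beats
  quarter = 1 beat
  quarter = 1 beat
Sum = 1 + 4 + 1 + 1
= 7 beats


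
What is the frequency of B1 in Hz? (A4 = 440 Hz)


Working:
f = 440 × 2^(n/12) where n = semitones from A4
B1: -34 semitones from A4
f = 440 × 2^(-34/12)
f = 61.74 Hz


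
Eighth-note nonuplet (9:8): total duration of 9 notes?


Nonuplet: 9 notes occupy the space of 8 eighth notes
Space = 8 × 1/2 = 4 beats
Each nonuplet note = 4 / 9 = 4/9 beats
9 notes = 9 × 4/9 = 4
= 4 beats


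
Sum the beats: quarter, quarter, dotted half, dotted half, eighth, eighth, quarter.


Let's work it out.
Beat values:
  quarter = 1 beat
  quarter = 1 beat
  dotted half = 3 beats
  dotted half = 3 beats
  eighth = 0.5 beats
  eighth = 0.5 beats
  quarter = 1 beat
Sum = 1 + 1 + 3 + 3 + 0.5 + 0.5 + 1
= 10 beats


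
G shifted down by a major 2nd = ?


major 2nd: 2 letter names, 2 semitones
Letter: G - 1 → F
Pitch: G - 2 semitones, spelled as an F → F
= F


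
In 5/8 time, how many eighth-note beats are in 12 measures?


Time signature 5/8: the bottom number 8 means the eighth note gets one count
The top number 5 means 5 eighth-note beats per measure
Total = 5 × 12 measures
= 60 eighth-note beats


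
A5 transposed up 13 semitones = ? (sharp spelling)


A5: chromatic position 9 in octave 5 → absolute = 5×12 + 9 = 69
Transpose up 13: 69 + 13 = 82
82 = 6×12 + 10 → A# in octave 6
Result = A#6


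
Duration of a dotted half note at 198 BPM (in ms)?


Solution.
One quarter-note beat = 60000 / BPM = 60000 / 198 ms
Dotted half note = 3 × quarter note
Duration = 3 × 60000 / 198 = 180000 / 198
= 909.1 ms


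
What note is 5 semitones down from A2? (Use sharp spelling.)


Reasoning:
A2: chromatic position 9 in octave 2 → absolute = 2×12 + 9 = 33
Transpose down 5: 33 - 5 = 28
28 = 2×12 + 4 → E in octave 2
Result = E2


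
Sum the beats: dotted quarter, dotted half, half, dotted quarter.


Step by step:
Beat values:
  dotted quarter = 1.5 beats
  dotted half = 3 beats
  half = 2 beats
  dotted quarter = 1.5 beats
Sum = 1.5 + 3 + 2 + 1.5
= 8 beats


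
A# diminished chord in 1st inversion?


Solution.
Root position: A# C# E
1st inversion: move root up an octave
Bass note: C#
Notes (bottom to top) = C# E A#


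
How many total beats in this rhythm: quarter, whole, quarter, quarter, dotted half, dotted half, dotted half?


Solution.
Beat values:
  quarter = 1 beat
  whole = 4 beats
  quarter = 1 beat
  quarter = 1 beat
  dotted half = 3 beats
  dotted half = 3 beats
  dotted half = 3 beats
Sum = 1 + 4 + 1 + 1 + 3 + 3 + 3
= 16 beats


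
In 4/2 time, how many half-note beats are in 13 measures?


Working:
Time signature 4/2: the bottom number 2 means the half note gets one count
The top number 4 means 4 half-note beats per measure
Total = 4 × 13 measures
= 52 half-note beats


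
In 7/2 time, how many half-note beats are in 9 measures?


Solution.
Time signature 7/2: the bottom number 2 means the half note gets one count
The top number 7 means 7 half-note beats per measure
Total = 7 × 9 measures
= 63 half-note beats


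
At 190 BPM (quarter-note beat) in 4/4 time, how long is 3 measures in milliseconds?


Reasoning:
Quarter-note beat duration = 60000 / 190 ms
Beats per measure (4/4) = 4
One measure = 4 × 60000 / 190 = 240000 / 190 ms
3 measures = 3 × 240000 / 190 = 720000 / 190
= 3789.5 ms


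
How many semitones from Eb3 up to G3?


Working:
Absolute semitone position = octave×12 + chromatic position
Eb3: 3×12 + 3 = 39
G3: 3×12 + 7 = 43
Difference = 43 - 39 = 4
= 4 semitones


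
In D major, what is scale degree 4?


Reasoning:
Major scale pattern: W-W-H-W-W-W-H (2-2-1-2-2-2-1 semitones)
Starting from D:
  D + 2 semitones → E
  E + 2 semitones → F#
  F# + 1 semitone → G
  G + 2 semitones → A
  A + 2 semitones → B
  B + 2 semitones → C#
  C# + 1 semitone → D
Scale: D E F# G A B C#
Degree 4 = G


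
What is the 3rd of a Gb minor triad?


Solution.
Minor triad = root + minor 3rd (3 semitones) + perfect 5th (7 semitones)
A triad on Gb stacks thirds, so the chord tones use letter names G-B-D
Root: Gb
Minor 3rd above Gb: Bbb
Perfect 5th above Gb: Db
The 3rd = Bbb


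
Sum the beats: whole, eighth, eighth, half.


Working:
Beat values:
  whole = 4 beats
  eighth = 0.5 beats
  eighth = 0.5 beats
  half = 2 beats
Sum = 4 + 0.5 + 0.5 + 2
= 7 beats


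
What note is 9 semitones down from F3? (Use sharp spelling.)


F3: chromatic position 5 in octave 3 → absolute = 3×12 + 5 = 41
Transpose down 9: 41 - 9 = 32
32 = 2×12 + 8 → G# in octave 2
Result = G#2


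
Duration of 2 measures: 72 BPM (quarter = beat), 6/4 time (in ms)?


Solution.
Quarter-note beat duration = 60000 / 72 ms
Beats per measure (6/4) = 6
One measure = 6 × 60000 / 72 = 360000 / 72 ms
2 measures = 2 × 360000 / 72 = 720000 / 72
= 10000.0 ms


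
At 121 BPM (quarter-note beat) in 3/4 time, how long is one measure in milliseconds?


Quarter-note beat duration = 60000 / 121 ms
Beats per measure (3/4) = 3
One measure = 3 × 60000 / 121 = 180000 / 121 ms
= 1487.6 ms


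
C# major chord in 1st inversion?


Reasoning:
Root position: C# E# G#
1st inversion: move root up an octave
Bass note: E#
Notes (bottom to top) = E# G# C#


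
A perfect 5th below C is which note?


Solution.
A 5th spans 5 letter names, so from C we land on F
A perfect 5th = 7 semitones below C
Spell F at that pitch: F
= F


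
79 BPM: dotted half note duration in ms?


Solution.
One quarter-note beat = 60000 / BPM = 60000 / 79 ms
Dotted half note = 3 × quarter note
Duration = 3 × 60000 / 79 = 180000 / 79
= 2278.5 ms


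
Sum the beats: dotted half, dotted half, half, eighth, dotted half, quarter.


Step by step:
Beat values:
  dotted half = 3 beats
  dotted half = 3 beats
  half = 2 beats
  eighth = 0.5 beats
  dotted half = 3 beats
  quarter = 1 beat
Sum = 3 + 3 + 2 + 0.5 + 3 + 1
= 12.5 beats


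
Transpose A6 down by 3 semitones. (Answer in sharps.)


Solution.
A6: chromatic position 9 in octave 6 → absolute = 6×12 + 9 = 81
Transpose down 3: 81 - 3 = 78
78 = 6×12 + 6 → F# in octave 6
Result = F#6


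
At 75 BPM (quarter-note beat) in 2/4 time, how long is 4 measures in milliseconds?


Quarter-note beat duration = 60000 / 75 ms
Beats per measure (2/4) = 2
One measure = 2 × 60000 / 75 = 120000 / 75 ms
4 measures = 4 × 120000 / 75 = 480000 / 75
= 6400.0 ms


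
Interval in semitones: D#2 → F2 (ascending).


Reasoning:
Absolute semitone position = octave×12 + chromatic position
D#2: 2×12 + 3 = 27
F2: 2×12 + 5 = 29
Difference = 29 - 27 = 2
= 2 semitones


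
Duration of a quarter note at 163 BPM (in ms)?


Let's work it out.
One quarter-note beat = 60000 / BPM = 60000 / 163 ms
Duration = 60000 / 163
= 368.1 ms


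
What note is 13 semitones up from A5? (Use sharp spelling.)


Let's work it out.
A5: chromatic position 9 in octave 5 → absolute = 5×12 + 9 = 69
Transpose up 13: 69 + 13 = 82
82 = 6×12 + 10 → A# in octave 6
Result = A#6


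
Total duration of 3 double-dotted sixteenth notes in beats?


Base sixteenth note = 1/4 beats
Dot 1 adds half the previous value: +1/8
Dot 2 adds half the previous value: +1/16
One double-dotted sixteenth = 1/4 + 1/8 + 1/16 = 7/16
3 of them = 3 × 7/16 = 21/16
= 21/16 beats


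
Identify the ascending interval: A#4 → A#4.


Working:
Letter names: A → A spans 1 letter name → a unison
Semitones: A#4 → A#4 = 0 half-steps
A unison of 0 semitones is a perfect unison
= perfect unison


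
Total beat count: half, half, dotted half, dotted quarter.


Beat values:
  half = 2 beats
  half = 2 beats
  dotted half = 3 beats
  dotted quarter = 1.5 beats
Sum = 2 + 2 + 3 + 1.5
= 8.5 beats


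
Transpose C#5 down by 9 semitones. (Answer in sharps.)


Working:
C#5: chromatic position 1 in octave 5 → absolute = 5×12 + 1 = 61
Transpose down 9: 61 - 9 = 52
52 = 4×12 + 4 → E in octave 4
Result = E4


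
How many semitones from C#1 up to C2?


Absolute semitone position = octave×12 + chromatic position
C#1: 1×12 + 1 = 13
C2: 2×12 + 0 = 24
Difference = 24 - 13 = 11
= 11 semitones


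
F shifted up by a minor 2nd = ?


Working:
minor 2nd: 2 letter names, 1 semitones
Letter: F + 1 → G
Pitch: F + 1 semitones, spelled as a G → Gb
= Gb


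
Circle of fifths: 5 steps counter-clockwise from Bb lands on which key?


Reasoning:
Each counter-clockwise step moves down a perfect 5th (= up a perfect 4th)
From Bb: Bb → Eb → Ab → Db → F#/Gb → B
= B


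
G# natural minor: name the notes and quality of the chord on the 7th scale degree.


G# natural minor scale: G# A# B C# D# E F#
Diatonic triad on degree 7 stacks scale notes 7, 2, 4: F# A# C#
F#→A# = 4 semitones; F#→C# = 7 semitones → major triad
= F# A# C# (major)


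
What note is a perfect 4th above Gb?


Working:
A 4th spans 4 letter names, so from G we land on C
A perfect 4th = 5 semitones above Gb
Spell C at that pitch: Cb
= Cb


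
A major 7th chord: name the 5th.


Let's work it out.
Major 7th chord = root + major 3rd + perfect 5th + major 7th
Seventh chords stack in thirds, so the letter names are A-C-E-G
Root: A
Major 3rd above A: C#
Perfect 5th above A: E
Major 7th above A: G#
The 5th = E


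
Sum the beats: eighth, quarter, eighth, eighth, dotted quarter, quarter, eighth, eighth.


Let's work it out.
Beat values:
  eighth = 0.5 beats
  quarter = 1 beat
  eighth = 0.5 beats
  eighth = 0.5 beats
  dotted quarter = 1.5 beats
  quarter = 1 beat
  eighth = 0.5 beats
  eighth = 0.5 beats
Sum = 0.5 + 1 + 0.5 + 0.5 + 1.5 + 1 + 0.5 + 0.5
= 6 beats


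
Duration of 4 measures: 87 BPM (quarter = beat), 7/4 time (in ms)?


Quarter-note beat duration = 60000 / 87 ms
Beats per measure (7/4) = 7
One measure = 7 × 60000 / 87 = 420000 / 87 ms
4 measures = 4 × 420000 / 87 = 1680000 / 87
= 19310.3 ms


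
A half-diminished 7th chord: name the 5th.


Half-diminished 7th chord = root + minor 3rd + diminished 5th + minor 7th
Seventh chords stack in thirds, so the letter names are A-C-E-G
Root: A
Minor 3rd above A: C
Diminished 5th above A: Eb
Minor 7th above A: G
The 5th = Eb


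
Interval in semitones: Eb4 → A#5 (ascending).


Reasoning:
Absolute semitone position = octave×12 + chromatic position
Eb4: 4×12 + 3 = 51
A#5: 5×12 + 10 = 70
Difference = 70 - 51 = 19
= 19 semitones


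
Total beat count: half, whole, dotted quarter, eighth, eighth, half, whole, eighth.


Beat values:
  half = 2 beats
  whole = 4 beats
  dotted quarter = 1.5 beats
  eighth = 0.5 beats
  eighth = 0.5 beats
  half = 2 beats
  whole = 4 beats
  eighth = 0.5 beats
Sum = 2 + 4 + 1.5 + 0.5 + 0.5 + 2 + 4 + 0.5
= 15 beats


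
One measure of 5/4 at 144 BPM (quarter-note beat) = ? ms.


Quarter-note beat duration = 60000 / 144 ms
Beats per measure (5/4) = 5
One measure = 5 × 60000 / 144 = 300000 / 144 ms
= 2083.3 ms


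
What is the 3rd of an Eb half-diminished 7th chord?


Reasoning:
Half-diminished 7th chord = root + minor 3rd + diminished 5th + minor 7th
Seventh chords stack in thirds, so the letter names are E-G-B-D
Root: Eb
Minor 3rd above Eb: Gb
Diminished 5th above Eb: Bbb
Minor 7th above Eb: Db
The 3rd = Gb


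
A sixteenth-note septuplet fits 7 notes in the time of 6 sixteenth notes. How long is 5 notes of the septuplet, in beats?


Reasoning:
Septuplet: 7 notes occupy the space of 6 sixteenth notes
Space = 6 × 1/4 = 3/2 beats
Each septuplet note = 3/2 / 7 = 3/14 beats
5 notes = 5 × 3/14 = 15/14
= 15/14 beats


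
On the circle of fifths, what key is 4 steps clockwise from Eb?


Step by step:
Each clockwise step on the circle of fifths moves up a perfect 5th
From Eb: Eb → Bb → F → C → G
= G


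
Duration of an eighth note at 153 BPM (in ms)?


Step by step:
One quarter-note beat = 60000 / BPM = 60000 / 153 ms
Eighth note = 1/2 × quarter note
Duration = 1/2 × 60000 / 153 = 30000 / 153
= 196.1 ms


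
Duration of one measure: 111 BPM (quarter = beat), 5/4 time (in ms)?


Quarter-note beat duration = 60000 / 111 ms
Beats per measure (5/4) = 5
One measure = 5 × 60000 / 111 = 300000 / 111 ms
= 2702.7 ms


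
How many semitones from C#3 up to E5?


Reasoning:
Absolute semitone position = octave×12 + chromatic position
C#3: 3×12 + 1 = 37
E5: 5×12 + 4 = 64
Difference = 64 - 37 = 27
= 27 semitones


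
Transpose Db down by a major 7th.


Reasoning:
major 7th: 7 letter names, 11 semitones
Letter: D - 6 → E
Pitch: Db - 11 semitones, spelled as an E → Ebb
= Ebb


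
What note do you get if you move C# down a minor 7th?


minor 7th: 7 letter names, 10 semitones
Letter: C - 6 → D
Pitch: C# - 10 semitones, spelled as a D → D#
= D#


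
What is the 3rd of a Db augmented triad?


Reasoning:
Augmented triad = root + major 3rd (4 semitones) + augmented 5th (8 semitones)
A triad on Db stacks thirds, so the chord tones use letter names D-F-A
Root: Db
Major 3rd above Db: F
Augmented 5th above Db: A
The 3rd = F


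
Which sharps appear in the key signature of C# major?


Step by step:
Sharp major keys follow the circle of fifths: C(0), G(1), D(2), A(3), E(4), B(5), F#(6), C#(7)
C# major has 7 sharps
Order of sharps: F# C# G# D# A# E# B# → first 7: F#, C#, G#, D#, A#, E#, B#
= F#, C#, G#, D#, A#, E#, B#


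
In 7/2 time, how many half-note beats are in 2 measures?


Reasoning:
Time signature 7/2: the bottom number 2 means the half note gets one count
The top number 7 means 7 half-note beats per measure
Total = 7 × 2 measures
= 14 half-note beats


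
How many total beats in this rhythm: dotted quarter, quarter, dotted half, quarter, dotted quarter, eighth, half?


Solution.
Beat values:
  dotted quarter = 1.5 beats
  quarter = 1 beat
  dotted half = 3 beats
  quarter = 1 beat
  dotted quarter = 1.5 beats
  eighth = 0.5 beats
  half = 2 beats
Sum = 1.5 + 1 + 3 + 1 + 1.5 + 0.5 + 2
= 10.5 beats


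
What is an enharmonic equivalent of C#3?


Enharmonic notes sound the same pitch but are spelled with different letter names
C# and Db name the same pitch class
= Db3


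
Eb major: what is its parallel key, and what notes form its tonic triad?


Parallel keys share the same tonic but differ in mode
Eb major → parallel is Eb minor
Tonic triad of Eb minor = Eb Gb Bb
= Eb minor; triad = Eb Gb Bb


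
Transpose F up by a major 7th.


major 7th: 7 letter names, 11 semitones
Letter: F + 6 → E
Pitch: F + 11 semitones, spelled as an E → E
= E


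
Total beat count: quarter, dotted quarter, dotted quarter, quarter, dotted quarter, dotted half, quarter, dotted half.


Beat values:
  quarter = 1 beat
  dotted quarter = 1.5 beats
  dotted quarter = 1.5 beats
  quarter = 1 beat
  dotted quarter = 1.5 beats
  dotted half = 3 beats
  quarter = 1 beat
  dotted half = 3 beats
Sum = 1 + 1.5 + 1.5 + 1 + 1.5 + 3 + 1 + 3
= 13.5 beats


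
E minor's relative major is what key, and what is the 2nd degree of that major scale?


The relative major shares the key signature and is a minor 3rd above the minor tonic
A minor 3rd above E is G
→ relative major of E minor is G major
G major scale: G A B C D E F#
= G major; 2nd degree = A


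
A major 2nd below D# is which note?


Solution.
A 2nd spans 2 letter names, so from D we land on C
A major 2nd = 2 semitones below D#
Spell C at that pitch: C#
= C#


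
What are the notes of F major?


Solution.
Major scale pattern: W-W-H-W-W-W-H (2-2-1-2-2-2-1 semitones)
Starting from F:
  F + 2 semitones → G
  G + 2 semitones → A
  A + 1 semitone → Bb
  Bb + 2 semitones → C
  C + 2 semitones → D
  D + 2 semitones → E
  E + 1 semitone → F
Scale = F G A Bb C D E


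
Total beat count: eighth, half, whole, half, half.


Step by step:
Beat values:
  eighth = 0.5 beats
  half = 2 beats
  whole = 4 beats
  half = 2 beats
  half = 2 beats
Sum = 0.5 + 2 + 4 + 2 + 2
= 10.5 beats


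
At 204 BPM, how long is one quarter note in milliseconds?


Working:
One quarter-note beat = 60000 / BPM = 60000 / 204 ms
Duration = 60000 / 204
= 294.1 ms


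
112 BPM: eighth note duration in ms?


Step by step:
One quarter-note beat = 60000 / BPM = 60000 / 112 ms
Eighth note = 1/2 × quarter note
Duration = 1/2 × 60000 / 112 = 30000 / 112
= 267.9 ms


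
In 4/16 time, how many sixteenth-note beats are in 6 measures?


Step by step:
Time signature 4/16: the bottom number 16 means the sixteenth note gets one count
The top number 4 means 4 sixteenth-note beats per measure
Total = 4 × 6 measures
= 24 sixteenth-note beats


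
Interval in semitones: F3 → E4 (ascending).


Working:
Absolute semitone position = octave×12 + chromatic position
F3: 3×12 + 5 = 41
E4: 4×12 + 4 = 52
Difference = 52 - 41 = 11
= 11 semitones


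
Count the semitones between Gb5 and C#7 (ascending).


Working:
Absolute semitone position = octave×12 + chromatic position
Gb5: 5×12 + 6 = 66
C#7: 7×12 + 1 = 85
Difference = 85 - 66 = 19
= 19 semitones


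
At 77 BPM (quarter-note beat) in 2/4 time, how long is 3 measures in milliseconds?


Solution.
Quarter-note beat duration = 60000 / 77 ms
Beats per measure (2/4) = 2
One measure = 2 × 60000 / 77 = 120000 / 77 ms
3 measures = 3 × 120000 / 77 = 360000 / 77
= 4675.3 ms


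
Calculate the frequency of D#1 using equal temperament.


Reasoning:
f = 440 × 2^(n/12) where n = semitones from A4
D#1: -42 semitones from A4
f = 440 × 2^(-42/12)
f = 38.89 Hz


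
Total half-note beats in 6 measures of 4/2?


Time signature 4/2: the bottom number 2 means the half note gets one count
The top number 4 means 4 half-note beats per measure
Total = 4 × 6 measures
= 24 half-note beats


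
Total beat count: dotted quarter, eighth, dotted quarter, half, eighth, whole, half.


Beat values:
  dotted quarter = 1.5 beats
  eighth = 0.5 beats
  dotted quarter = 1.5 beats
  half = 2 beats
  eighth = 0.5 beats
  whole = 4 beats
  half = 2 beats
Sum = 1.5 + 0.5 + 1.5 + 2 + 0.5 + 4 + 2
= 12 beats


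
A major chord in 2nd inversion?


Solution.
Root position: A C# E
2nd inversion: move root and 3rd up an octave
Bass note: E
Notes (bottom to top) = E A C#


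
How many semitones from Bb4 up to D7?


Absolute semitone position = octave×12 + chromatic position
Bb4: 4×12 + 10 = 58
D7: 7×12 + 2 = 86
Difference = 86 - 58 = 28
= 28 semitones


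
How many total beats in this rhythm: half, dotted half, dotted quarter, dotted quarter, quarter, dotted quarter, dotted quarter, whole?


Reasoning:
Beat values:
  half = 2 beats
  dotted half = 3 beats
  dotted quarter = 1.5 beats
  dotted quarter = 1.5 beats
  quarter = 1 beat
  dotted quarter = 1.5 beats
  dotted quarter = 1.5 beats
  whole = 4 beats
Sum = 2 + 3 + 1.5 + 1.5 + 1 + 1.5 + 1.5 + 4
= 16 beats


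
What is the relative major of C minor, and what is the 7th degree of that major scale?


Let's work it out.
The relative major shares the key signature and is a minor 3rd above the minor tonic
A minor 3rd above C is Eb
→ relative major of C minor is Eb major
Eb major scale: Eb F G Ab Bb C D
= Eb major; 7th degree = D


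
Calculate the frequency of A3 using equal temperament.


f = 440 × 2^(n/12) where n = semitones from A4
A3: -12 semitones from A4
f = 440 × 2^(-12/12)
f = 220.00 Hz


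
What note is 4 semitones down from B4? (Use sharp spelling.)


Working:
B4: chromatic position 11 in octave 4 → absolute = 4×12 + 11 = 59
Transpose down 4: 59 - 4 = 55
55 = 4×12 + 7 → G in octave 4
Result = G4


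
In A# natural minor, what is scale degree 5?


Working:
Natural minor scale pattern: W-H-W-W-H-W-W (2-1-2-2-1-2-2 semitones)
Starting from A#:
  A# + 2 semitones → B#
  B# + 1 semitone → C#
  C# + 2 semitones → D#
  D# + 2 semitones → E#
  E# + 1 semitone → F#
  F# + 2 semitones → G#
  G# + 2 semitones → A#
Scale: A# B# C# D# E# F# G#
Degree 5 = E#


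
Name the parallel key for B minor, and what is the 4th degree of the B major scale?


Solution.
Parallel keys share the same tonic but differ in mode
B minor → parallel is B major
B major scale: B C# D# E F# G# A#
= B major; 4th degree = E


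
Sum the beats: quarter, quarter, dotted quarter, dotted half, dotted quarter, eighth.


Step by step:
Beat values:
  quarter = 1 beat
  quarter = 1 beat
  dotted quarter = 1.5 beats
  dotted half = 3 beats
  dotted quarter = 1.5 beats
  eighth = 0.5 beats
Sum = 1 + 1 + 1.5 + 3 + 1.5 + 0.5
= 8.5 beats


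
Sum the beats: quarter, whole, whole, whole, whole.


Beat values:
  quarter = 1 beat
  whole = 4 beats
  whole = 4 beats
  whole = 4 beats
  whole = 4 beats
Sum = 1 + 4 + 4 + 4 + 4
= 17 beats


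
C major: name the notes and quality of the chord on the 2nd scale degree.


Step by step:
C major scale: C D E F G A B
Diatonic triad on degree 2 stacks scale notes 2, 4, 6: D F A
D→F = 3 semitones; D→A = 7 semitones → minor triad
= D F A (minor)


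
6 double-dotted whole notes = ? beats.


Step by step:
Base whole note = 4 beats
Dot 1 adds half the previous value: +2
Dot 2 adds half the previous value: +1
One double-dotted whole = 4 + 2 + 1 = 7
6 of them = 6 × 7 = 42
= 42 beats


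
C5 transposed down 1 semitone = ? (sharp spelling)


Step by step:
C5: chromatic position 0 in octave 5 → absolute = 5×12 + 0 = 60
Transpose down 1: 60 - 1 = 59
59 = 4×12 + 11 → B in octave 4
Result = B4


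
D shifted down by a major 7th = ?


Let's work it out.
major 7th: 7 letter names, 11 semitones
Letter: D - 6 → E
Pitch: D - 11 semitones, spelled as an E → Eb
= Eb


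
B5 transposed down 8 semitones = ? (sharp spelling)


Let's work it out.
B5: chromatic position 11 in octave 5 → absolute = 5×12 + 11 = 71
Transpose down 8: 71 - 8 = 63
63 = 5×12 + 3 → D# in octave 5
Result = D#5


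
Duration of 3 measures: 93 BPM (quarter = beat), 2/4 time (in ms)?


Reasoning:
Quarter-note beat duration = 60000 / 93 ms
Beats per measure (2/4) = 2
One measure = 2 × 60000 / 93 = 120000 / 93 ms
3 measures = 3 × 120000 / 93 = 360000 / 93
= 3871.0 ms


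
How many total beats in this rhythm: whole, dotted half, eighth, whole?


Step by step:
Beat values:
  whole = 4 beats
  dotted half = 3 beats
  eighth = 0.5 beats
  whole = 4 beats
Sum = 4 + 3 + 0.5 + 4
= 11.5 beats


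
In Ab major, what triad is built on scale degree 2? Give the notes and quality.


Let's work it out.
Ab major scale: Ab Bb C Db Eb F G
Diatonic triad on degree 2 stacks scale notes 2, 4, 6: Bb Db F
Bb→Db = 3 semitones; Bb→F = 7 semitones → minor triad
= Bb Db F (minor)


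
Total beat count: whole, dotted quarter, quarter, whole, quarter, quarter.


Solution.
Beat values:
  whole = 4 beats
  dotted quarter = 1.5 beats
  quarter = 1 beat
  whole = 4 beats
  quarter = 1 beat
  quarter = 1 beat
Sum = 4 + 1.5 + 1 + 4 + 1 + 1
= 12.5 beats


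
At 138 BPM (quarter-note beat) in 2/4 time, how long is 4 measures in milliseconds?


Reasoning:
Quarter-note beat duration = 60000 / 138 ms
Beats per measure (2/4) = 2
One measure = 2 × 60000 / 138 = 120000 / 138 ms
4 measures = 4 × 120000 / 138 = 480000 / 138
= 3478.3 ms


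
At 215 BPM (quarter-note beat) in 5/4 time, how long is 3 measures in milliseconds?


Let's work it out.
Quarter-note beat duration = 60000 / 215 ms
Beats per measure (5/4) = 5
One measure = 5 × 60000 / 215 = 300000 / 215 ms
3 measures = 3 × 300000 / 215 = 900000 / 215
= 4186.0 ms


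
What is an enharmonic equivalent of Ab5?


Working:
Enharmonic notes sound the same pitch but are spelled with different letter names
Ab and G# name the same pitch class
= G#5


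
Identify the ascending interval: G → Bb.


Working:
Letter names: G → B spans 3 letter names → a 3rd
Semitones: G → Bb = 3 half-steps
A 3rd of 3 semitones is a minor 3rd
= minor 3rd


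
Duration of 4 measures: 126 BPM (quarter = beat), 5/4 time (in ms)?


Step by step:
Quarter-note beat duration = 60000 / 126 ms
Beats per measure (5/4) = 5
One measure = 5 × 60000 / 126 = 300000 / 126 ms
4 measures = 4 × 300000 / 126 = 1200000 / 126
= 9523.8 ms


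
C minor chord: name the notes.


Minor triad = root + minor 3rd (3 semitones) + perfect 5th (7 semitones)
A triad on C stacks thirds, so the chord tones use letter names C-E-G
Root: C
Minor 3rd above C: Eb
Perfect 5th above C: G
Chord = C Eb G


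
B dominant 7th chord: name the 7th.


Step by step:
Dominant 7th chord = root + major 3rd + perfect 5th + minor 7th
Seventh chords stack in thirds, so the letter names are B-D-F-A
Root: B
Major 3rd above B: D#
Perfect 5th above B: F#
Minor 7th above B: A
The 7th = A


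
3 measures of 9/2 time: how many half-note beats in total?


Time signature 9/2: the bottom number 2 means the half note gets one count
The top number 9 means 9 half-note beats per measure
Total = 9 × 3 measures
= 27 half-note beats


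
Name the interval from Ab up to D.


Reasoning:
Letter names: A → D spans 4 letter names → a 4th
Semitones: Ab → D = 6 half-steps
A 4th of 6 semitones is an augmented 4th
= augmented 4th


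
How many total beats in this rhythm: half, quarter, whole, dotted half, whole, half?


Beat values:
  half = 2 beats
  quarter = 1 beat
  whole = 4 beats
  dotted half = 3 beats
  whole = 4 beats
  half = 2 beats
Sum = 2 + 1 + 4 + 3 + 4 + 2
= 16 beats


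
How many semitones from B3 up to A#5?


Absolute semitone position = octave×12 + chromatic position
B3: 3×12 + 11 = 47
A#5: 5×12 + 10 = 70
Difference = 70 - 47 = 23
= 23 semitones


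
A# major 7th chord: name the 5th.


Let's work it out.
Major 7th chord = root + major 3rd + perfect 5th + major 7th
Seventh chords stack in thirds, so the letter names are A-C-E-G
Root: A#
Major 3rd above A#: C##
Perfect 5th above A#: E#
Major 7th above A#: G##
The 5th = E#


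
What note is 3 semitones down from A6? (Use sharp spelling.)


Step by step:
A6: chromatic position 9 in octave 6 → absolute = 6×12 + 9 = 81
Transpose down 3: 81 - 3 = 78
78 = 6×12 + 6 → F# in octave 6
Result = F#6


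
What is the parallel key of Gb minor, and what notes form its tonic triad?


Step by step:
Parallel keys share the same tonic but differ in mode
Gb minor → parallel is Gb major
Tonic triad of Gb major = Gb Bb Db
= Gb major; triad = Gb Bb Db


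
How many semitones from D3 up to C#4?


Let's work it out.
Absolute semitone position = octave×12 + chromatic position
D3: 3×12 + 2 = 38
C#4: 4×12 + 1 = 49
Difference = 49 - 38 = 11
= 11 semitones


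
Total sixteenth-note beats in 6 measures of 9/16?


Time signature 9/16: the bottom number 16 means the sixteenth note gets one count
The top number 9 means 9 sixteenth-note beats per measure
Total = 9 × 6 measures
= 54 sixteenth-note beats


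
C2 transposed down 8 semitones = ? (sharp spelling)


C2: chromatic position 0 in octave 2 → absolute = 2×12 + 0 = 24
Transpose down 8: 24 - 8 = 16
16 = 1×12 + 4 → E in octave 1
Result = E1


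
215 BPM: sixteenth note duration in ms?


One quarter-note beat = 60000 / BPM = 60000 / 215 ms
Sixteenth note = 1/4 × quarter note
Duration = 1/4 × 60000 / 215 = 15000 / 215
= 69.8 ms


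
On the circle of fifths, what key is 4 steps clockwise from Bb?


Let's work it out.
Each clockwise step on the circle of fifths moves up a perfect 5th
From Bb: Bb → F → C → G → D
= D


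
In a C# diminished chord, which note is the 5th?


Let's work it out.
Diminished triad = root + minor 3rd (3 semitones) + diminished 5th (6 semitones)
A triad on C# stacks thirds, so the chord tones use letter names C-E-G
Root: C#
Minor 3rd above C#: E
Diminished 5th above C#: G
The 5th = G


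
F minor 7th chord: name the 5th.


Reasoning:
Minor 7th chord = root + minor 3rd + perfect 5th + minor 7th
Seventh chords stack in thirds, so the letter names are F-A-C-E
Root: F
Minor 3rd above F: Ab
Perfect 5th above F: C
Minor 7th above F: Eb
The 5th = C


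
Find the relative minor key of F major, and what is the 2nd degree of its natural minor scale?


The relative minor shares the major's key signature and starts on its 6th degree
6th degree = a major 6th above the tonic; a major 6th above F is D
→ relative minor of F major is D minor
D natural minor scale: D E F G A Bb C
= D minor; 2nd degree = E


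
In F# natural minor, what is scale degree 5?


Natural minor scale pattern: W-H-W-W-H-W-W (2-1-2-2-1-2-2 semitones)
Starting from F#:
  F# + 2 semitones → G#
  G# + 1 semitone → A
  A + 2 semitones → B
  B + 2 semitones → C#
  C# + 1 semitone → D
  D + 2 semitones → E
  E + 2 semitones → F#
Scale: F# G# A B C# D E
Degree 5 = C#


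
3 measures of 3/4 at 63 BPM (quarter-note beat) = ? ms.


Quarter-note beat duration = 60000 / 63 ms
Beats per measure (3/4) = 3
One measure = 3 × 60000 / 63 = 180000 / 63 ms
3 measures = 3 × 180000 / 63 = 540000 / 63
= 8571.4 ms


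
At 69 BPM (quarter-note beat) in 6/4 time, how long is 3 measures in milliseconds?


Working:
Quarter-note beat duration = 60000 / 69 ms
Beats per measure (6/4) = 6
One measure = 6 × 60000 / 69 = 360000 / 69 ms
3 measures = 3 × 360000 / 69 = 1080000 / 69
= 15652.2 ms


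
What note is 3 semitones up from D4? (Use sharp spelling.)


Step by step:
D4: chromatic position 2 in octave 4 → absolute = 4×12 + 2 = 50
Transpose up 3: 50 + 3 = 53
53 = 4×12 + 5 → F in octave 4
Result = F4


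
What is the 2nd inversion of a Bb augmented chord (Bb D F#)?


Step by step:
Root position: Bb D F#
2nd inversion: move root and 3rd up an octave
Bass note: F#
Notes (bottom to top) = F# Bb D


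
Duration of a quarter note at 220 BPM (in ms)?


One quarter-note beat = 60000 / BPM = 60000 / 220 ms
Duration = 60000 / 220
= 272.7 ms


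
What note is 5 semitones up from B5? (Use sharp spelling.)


B5: chromatic position 11 in octave 5 → absolute = 5×12 + 11 = 71
Transpose up 5: 71 + 5 = 76
76 = 6×12 + 4 → E in octave 6
Result = E6


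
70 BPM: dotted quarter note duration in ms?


Solution.
One quarter-note beat = 60000 / BPM = 60000 / 70 ms
Dotted quarter note = 3/2 × quarter note
Duration = 3/2 × 60000 / 70 = 90000 / 70
= 1285.7 ms


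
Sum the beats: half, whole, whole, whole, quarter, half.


Let's work it out.
Beat values:
  half = 2 beats
  whole = 4 beats
  whole = 4 beats
  whole = 4 beats
  quarter = 1 beat
  half = 2 beats
Sum = 2 + 4 + 4 + 4 + 1 + 2
= 17 beats


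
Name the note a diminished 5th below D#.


Working:
A 5th spans 5 letter names, so from D we land on G
A diminished 5th = 6 semitones below D#
Spell G at that pitch: G##
= G##


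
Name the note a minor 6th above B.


A 6th spans 6 letter names, so from B we land on G
A minor 6th = 8 semitones above B
Spell G at that pitch: G
= G


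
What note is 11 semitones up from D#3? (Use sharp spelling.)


Working:
D#3: chromatic position 3 in octave 3 → absolute = 3×12 + 3 = 39
Transpose up 11: 39 + 11 = 50
50 = 4×12 + 2 → D in octave 4
Result = D4


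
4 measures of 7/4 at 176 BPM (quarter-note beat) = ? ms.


Working:
Quarter-note beat duration = 60000 / 176 ms
Beats per measure (7/4) = 7
One measure = 7 × 60000 / 176 = 420000 / 176 ms
4 measures = 4 × 420000 / 176 = 1680000 / 176
= 9545.5 ms


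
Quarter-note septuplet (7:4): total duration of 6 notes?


Solution.
Septuplet: 7 notes occupy the space of 4 quarter notes
Space = 4 × 1 = 4 beats
Each septuplet note = 4 / 7 = 4/7 beats
6 notes = 6 × 4/7 = 24/7
= 24/7 beats


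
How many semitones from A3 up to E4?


Working:
Absolute semitone position = octave×12 + chromatic position
A3: 3×12 + 9 = 45
E4: 4×12 + 4 = 52
Difference = 52 - 45 = 7
= 7 semitones


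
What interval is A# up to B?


Let's work it out.
Letter names: A → B spans 2 letter names → a 2nd
Semitones: A# → B = 1 half-step
A 2nd of 1 semitone is a minor 2nd
= minor 2nd


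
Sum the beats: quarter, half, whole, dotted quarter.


Solution.
Beat values:
  quarter = 1 beat
  half = 2 beats
  whole = 4 beats
  dotted quarter = 1.5 beats
Sum = 1 + 2 + 4 + 1.5
= 8.5 beats


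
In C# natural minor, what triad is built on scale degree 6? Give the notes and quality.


C# natural minor scale: C# D# E F# G# A B
Diatonic triad on degree 6 stacks scale notes 6, 1, 3: A C# E
A→C# = 4 semitones; A→E = 7 semitones → major triad
= A C# E (major)


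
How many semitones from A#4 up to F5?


Reasoning:
Absolute semitone position = octave×12 + chromatic position
A#4: 4×12 + 10 = 58
F5: 5×12 + 5 = 65
Difference = 65 - 58 = 7
= 7 semitones


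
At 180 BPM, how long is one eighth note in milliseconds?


Reasoning:
One quarter-note beat = 60000 / BPM = 60000 / 180 ms
Eighth note = 1/2 × quarter note
Duration = 1/2 × 60000 / 180 = 30000 / 180
= 166.7 ms
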